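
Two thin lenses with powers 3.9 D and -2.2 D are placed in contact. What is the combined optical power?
P_total = P₁ + P₂ = 1.7 D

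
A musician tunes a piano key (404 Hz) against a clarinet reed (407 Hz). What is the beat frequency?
3 Hz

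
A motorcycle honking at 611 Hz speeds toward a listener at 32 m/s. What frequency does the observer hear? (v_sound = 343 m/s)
f_obs = f·v/(v − v_s) = 673.9 Hz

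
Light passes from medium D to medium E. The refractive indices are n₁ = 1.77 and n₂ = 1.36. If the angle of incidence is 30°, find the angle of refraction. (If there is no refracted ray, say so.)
sin θ₂ = (n₁/n₂)·sin θ₁ = 0.6507 → θ₂ = 40.6°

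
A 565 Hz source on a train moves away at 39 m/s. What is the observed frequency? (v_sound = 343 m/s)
f_obs = f·v/(v + v_s) = 507.3 Hz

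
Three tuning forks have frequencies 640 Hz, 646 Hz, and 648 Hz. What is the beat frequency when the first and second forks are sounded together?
6 Hz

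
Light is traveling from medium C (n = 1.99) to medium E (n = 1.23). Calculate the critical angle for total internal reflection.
θc = arcsin(n₂/n₁) = 38.18°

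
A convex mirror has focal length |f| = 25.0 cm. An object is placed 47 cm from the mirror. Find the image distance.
f = −25.0 cm (convex); 1/di = 1/f − 1/do → di = -16.32 cm (virtual image, behind mirror)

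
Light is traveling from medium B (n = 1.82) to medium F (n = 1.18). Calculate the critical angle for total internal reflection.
θc = arcsin(n₂/n₁) = 40.42°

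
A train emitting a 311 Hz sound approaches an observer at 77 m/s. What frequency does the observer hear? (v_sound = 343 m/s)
f_obs = f·v/(v − v_s) = 401 Hz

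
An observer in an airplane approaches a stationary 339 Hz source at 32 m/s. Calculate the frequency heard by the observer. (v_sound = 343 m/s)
f_obs = f·(v + v_o)/v = 370.6 Hz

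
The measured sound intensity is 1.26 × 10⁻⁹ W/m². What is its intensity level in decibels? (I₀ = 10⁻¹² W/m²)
β = 10·log₁₀(I/I₀) = 31 dB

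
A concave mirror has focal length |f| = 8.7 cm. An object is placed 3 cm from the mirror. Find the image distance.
f = +8.7 cm (concave); 1/di = 1/f − 1/do → di = -4.579 cm (virtual image, behind mirror)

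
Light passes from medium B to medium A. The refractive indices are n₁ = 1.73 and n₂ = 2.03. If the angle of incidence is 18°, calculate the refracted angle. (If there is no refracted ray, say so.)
sin θ₂ = (n₁/n₂)·sin θ₁ = 0.2633 → θ₂ = 15.27°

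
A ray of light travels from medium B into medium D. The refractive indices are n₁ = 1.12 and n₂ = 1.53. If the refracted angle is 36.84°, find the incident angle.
sin θ₁ = (n₂/n₁)·sin θ₂ → θ₁ = 54.99°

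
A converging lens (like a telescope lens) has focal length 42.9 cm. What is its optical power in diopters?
P = 1/f = 2.331 D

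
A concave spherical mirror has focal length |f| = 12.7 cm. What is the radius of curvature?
R = 2|f| = 25.4 cm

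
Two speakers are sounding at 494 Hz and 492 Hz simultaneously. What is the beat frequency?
2 Hz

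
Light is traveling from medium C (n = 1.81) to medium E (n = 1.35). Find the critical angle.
θc = arcsin(n₂/n₁) = 48.23°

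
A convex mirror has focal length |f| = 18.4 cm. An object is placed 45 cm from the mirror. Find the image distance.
f = −18.4 cm (convex); 1/di = 1/f − 1/do → di = -13.06 cm (virtual image, behind mirror)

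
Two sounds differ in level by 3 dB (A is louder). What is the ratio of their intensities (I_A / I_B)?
I_A/I_B = 10^(Δβ/10) = 1.995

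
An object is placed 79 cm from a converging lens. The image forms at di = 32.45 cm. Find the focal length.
1/f = 1/do + 1/di → f = 23 cm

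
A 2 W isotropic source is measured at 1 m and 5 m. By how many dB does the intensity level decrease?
Δβ = 20·log₁₀(r₂/r₁) = 13.98 dB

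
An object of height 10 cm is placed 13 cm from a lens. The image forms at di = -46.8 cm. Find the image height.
hi = (-di/do) × ho = 36 cm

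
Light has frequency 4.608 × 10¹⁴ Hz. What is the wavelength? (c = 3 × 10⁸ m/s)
λ = c/f = 651 nm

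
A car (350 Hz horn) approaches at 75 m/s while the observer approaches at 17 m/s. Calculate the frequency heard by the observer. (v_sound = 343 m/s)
f_obs = f·(v + v_o)/(v − v_s) = 470.1 Hz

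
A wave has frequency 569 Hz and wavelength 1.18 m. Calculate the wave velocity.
v = fλ = 671.4 m/s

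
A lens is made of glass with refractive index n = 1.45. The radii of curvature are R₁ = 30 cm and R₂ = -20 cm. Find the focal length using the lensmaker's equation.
1/f = (n − 1)(1/R₁ − 1/R₂) → f = 26.67 cm (converging lens)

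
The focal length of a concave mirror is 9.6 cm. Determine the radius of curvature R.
R = 2|f| = 19.2 cm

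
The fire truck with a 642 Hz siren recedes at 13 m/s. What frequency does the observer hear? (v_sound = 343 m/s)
f_obs = f·v/(v + v_s) = 618.6 Hz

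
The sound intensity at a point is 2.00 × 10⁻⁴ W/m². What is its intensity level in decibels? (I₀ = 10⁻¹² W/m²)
β = 10·log₁₀(I/I₀) = 83.01 dB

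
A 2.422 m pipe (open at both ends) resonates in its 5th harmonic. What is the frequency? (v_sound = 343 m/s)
fₙ = nv/(2L) = 354 Hz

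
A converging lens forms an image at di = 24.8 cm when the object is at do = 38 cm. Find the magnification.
M = −di/do = -0.6526 (inverted image)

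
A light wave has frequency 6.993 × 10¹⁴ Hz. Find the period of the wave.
T = 1/f = 1.430 × 10⁻¹⁵ s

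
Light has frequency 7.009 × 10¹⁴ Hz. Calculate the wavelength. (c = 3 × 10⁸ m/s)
λ = c/f = 428 nm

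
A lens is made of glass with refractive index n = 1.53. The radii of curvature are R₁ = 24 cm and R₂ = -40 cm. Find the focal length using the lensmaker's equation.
1/f = (n − 1)(1/R₁ − 1/R₂) → f = 28.3 cm (converging lens)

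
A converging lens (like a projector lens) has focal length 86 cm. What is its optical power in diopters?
P = 1/f = 1.163 D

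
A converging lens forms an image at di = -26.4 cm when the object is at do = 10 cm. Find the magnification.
M = −di/do = 2.64 (upright image)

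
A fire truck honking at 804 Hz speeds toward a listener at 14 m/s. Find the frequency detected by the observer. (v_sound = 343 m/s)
f_obs = f·v/(v − v_s) = 838.2 Hz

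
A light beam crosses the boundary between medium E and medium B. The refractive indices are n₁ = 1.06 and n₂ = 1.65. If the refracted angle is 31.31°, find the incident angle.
sin θ₁ = (n₂/n₁)·sin θ₂ → θ₁ = 53.99°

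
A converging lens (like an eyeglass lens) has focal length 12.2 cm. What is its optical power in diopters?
P = 1/f = 8.197 D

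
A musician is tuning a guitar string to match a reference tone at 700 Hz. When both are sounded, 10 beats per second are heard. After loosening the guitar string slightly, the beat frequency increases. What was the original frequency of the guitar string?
690 Hz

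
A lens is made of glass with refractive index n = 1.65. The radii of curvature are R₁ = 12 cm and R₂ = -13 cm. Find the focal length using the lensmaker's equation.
1/f = (n − 1)(1/R₁ − 1/R₂) → f = 9.6 cm (converging lens)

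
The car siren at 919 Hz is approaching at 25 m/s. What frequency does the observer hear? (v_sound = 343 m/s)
f_obs = f·v/(v − v_s) = 991.2 Hz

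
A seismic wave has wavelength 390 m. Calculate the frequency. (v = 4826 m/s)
f = v/λ = 12.37 Hz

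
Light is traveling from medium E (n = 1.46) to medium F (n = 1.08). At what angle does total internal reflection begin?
θc = arcsin(n₂/n₁) = 47.71°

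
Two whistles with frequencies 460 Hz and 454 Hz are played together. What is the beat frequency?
6 Hz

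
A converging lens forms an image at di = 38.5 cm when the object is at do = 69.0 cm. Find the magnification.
M = −di/do = -0.558 (inverted image)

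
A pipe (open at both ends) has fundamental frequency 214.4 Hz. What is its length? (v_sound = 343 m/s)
L = v/(2f₁) = 0.7999 m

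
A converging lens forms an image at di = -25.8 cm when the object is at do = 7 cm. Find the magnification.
M = −di/do = 3.686 (upright image)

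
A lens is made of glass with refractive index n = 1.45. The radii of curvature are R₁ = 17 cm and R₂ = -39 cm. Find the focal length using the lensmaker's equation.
1/f = (n − 1)(1/R₁ − 1/R₂) → f = 26.31 cm (converging lens)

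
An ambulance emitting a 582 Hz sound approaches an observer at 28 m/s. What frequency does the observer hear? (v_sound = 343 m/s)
f_obs = f·v/(v − v_s) = 633.7 Hz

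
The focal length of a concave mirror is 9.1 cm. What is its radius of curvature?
R = 2|f| = 18.2 cm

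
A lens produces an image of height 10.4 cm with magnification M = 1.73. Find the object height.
ho = |hi|/|M| = 6.012 cm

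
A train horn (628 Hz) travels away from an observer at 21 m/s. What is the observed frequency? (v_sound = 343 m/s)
f_obs = f·v/(v + v_s) = 591.8 Hz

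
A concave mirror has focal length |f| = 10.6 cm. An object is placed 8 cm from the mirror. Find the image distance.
f = +10.6 cm (concave); 1/di = 1/f − 1/do → di = -32.62 cm (virtual image, behind mirror)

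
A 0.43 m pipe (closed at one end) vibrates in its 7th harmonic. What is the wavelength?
λₙ = 4L/n = 0.2457 m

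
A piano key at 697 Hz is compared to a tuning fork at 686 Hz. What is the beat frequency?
11 Hz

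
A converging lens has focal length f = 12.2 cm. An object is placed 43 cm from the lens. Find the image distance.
1/di = 1/f − 1/do → di = 17.03 cm (real image)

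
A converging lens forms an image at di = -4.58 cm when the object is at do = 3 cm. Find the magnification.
M = −di/do = 1.527 (upright image)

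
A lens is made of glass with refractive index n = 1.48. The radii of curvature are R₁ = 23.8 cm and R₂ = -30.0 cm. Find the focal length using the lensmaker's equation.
1/f = (n − 1)(1/R₁ − 1/R₂) → f = 27.65 cm (converging lens)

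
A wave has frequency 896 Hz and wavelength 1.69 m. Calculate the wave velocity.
v = fλ = 1514 m/s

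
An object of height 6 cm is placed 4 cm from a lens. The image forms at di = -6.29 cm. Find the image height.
hi = (-di/do) × ho = 9.435 cm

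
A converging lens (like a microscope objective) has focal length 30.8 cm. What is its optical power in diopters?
P = 1/f = 3.247 D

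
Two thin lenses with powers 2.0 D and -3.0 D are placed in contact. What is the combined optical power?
P_total = P₁ + P₂ = -1.0 D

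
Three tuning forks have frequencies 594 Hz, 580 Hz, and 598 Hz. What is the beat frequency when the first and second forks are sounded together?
14 Hz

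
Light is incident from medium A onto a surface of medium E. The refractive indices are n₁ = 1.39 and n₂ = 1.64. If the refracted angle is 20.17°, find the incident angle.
sin θ₁ = (n₂/n₁)·sin θ₂ → θ₁ = 24.01°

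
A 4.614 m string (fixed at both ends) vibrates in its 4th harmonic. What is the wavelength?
λₙ = 2L/n = 2.307 m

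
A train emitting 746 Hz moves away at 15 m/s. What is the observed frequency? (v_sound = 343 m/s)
f_obs = f·v/(v + v_s) = 714.7 Hz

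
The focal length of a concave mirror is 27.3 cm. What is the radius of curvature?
R = 2|f| = 54.6 cm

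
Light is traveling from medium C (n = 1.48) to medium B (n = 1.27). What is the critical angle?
θc = arcsin(n₂/n₁) = 59.1°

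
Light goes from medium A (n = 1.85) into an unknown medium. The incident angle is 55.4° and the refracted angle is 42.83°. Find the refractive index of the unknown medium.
n₂ = n₁·sin θ₁ / sin θ₂ = 2.24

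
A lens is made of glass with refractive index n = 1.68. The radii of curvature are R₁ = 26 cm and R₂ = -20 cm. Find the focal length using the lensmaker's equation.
1/f = (n − 1)(1/R₁ − 1/R₂) → f = 16.62 cm (converging lens)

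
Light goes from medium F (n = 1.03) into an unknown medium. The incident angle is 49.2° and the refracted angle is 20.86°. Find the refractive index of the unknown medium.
n₂ = n₁·sin θ₁ / sin θ₂ = 2.19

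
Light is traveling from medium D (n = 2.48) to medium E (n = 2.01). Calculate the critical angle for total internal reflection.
θc = arcsin(n₂/n₁) = 54.14°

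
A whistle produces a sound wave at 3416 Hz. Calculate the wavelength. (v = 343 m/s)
λ = v/f = 0.1004 m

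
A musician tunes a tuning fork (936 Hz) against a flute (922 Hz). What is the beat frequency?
14 Hz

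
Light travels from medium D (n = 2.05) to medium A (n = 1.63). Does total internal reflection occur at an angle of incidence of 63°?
θc = arcsin(n₂/n₁) = 52.67°; 63° > θc, so yes — total internal reflection.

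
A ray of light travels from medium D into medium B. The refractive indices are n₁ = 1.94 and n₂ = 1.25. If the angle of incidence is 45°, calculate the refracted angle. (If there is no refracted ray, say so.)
sin θ₂ = (n₁/n₂)·sin θ₁ = 1.097 > 1, so there is no refracted ray — the light undergoes total internal reflection.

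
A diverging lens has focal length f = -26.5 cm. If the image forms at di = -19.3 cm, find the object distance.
1/do = 1/f − 1/di → do = 71.03 cm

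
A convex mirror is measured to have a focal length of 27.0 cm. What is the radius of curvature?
R = 2|f| = 54 cm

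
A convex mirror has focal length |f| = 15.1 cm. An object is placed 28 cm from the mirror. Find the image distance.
f = −15.1 cm (convex); 1/di = 1/f − 1/do → di = -9.81 cm (virtual image, behind mirror)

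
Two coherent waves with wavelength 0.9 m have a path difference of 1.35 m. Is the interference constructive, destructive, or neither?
destructive — path difference = 1.5λ, an odd multiple of λ/2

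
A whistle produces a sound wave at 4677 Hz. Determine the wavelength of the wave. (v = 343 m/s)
λ = v/f = 0.07334 m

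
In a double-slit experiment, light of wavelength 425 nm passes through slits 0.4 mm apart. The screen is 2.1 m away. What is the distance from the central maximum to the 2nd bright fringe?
y = mλL/d = 4.463 mm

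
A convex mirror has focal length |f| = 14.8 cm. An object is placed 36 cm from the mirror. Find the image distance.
f = −14.8 cm (convex); 1/di = 1/f − 1/do → di = -10.49 cm (virtual image, behind mirror)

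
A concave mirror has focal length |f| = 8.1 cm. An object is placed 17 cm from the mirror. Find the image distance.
f = +8.1 cm (concave); 1/di = 1/f − 1/do → di = 15.47 cm (real image, in front of mirror)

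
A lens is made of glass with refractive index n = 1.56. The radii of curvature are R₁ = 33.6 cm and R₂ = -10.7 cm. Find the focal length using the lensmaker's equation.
1/f = (n − 1)(1/R₁ − 1/R₂) → f = 14.49 cm (converging lens)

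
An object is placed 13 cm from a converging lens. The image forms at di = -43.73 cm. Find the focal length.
1/f = 1/do + 1/di → f = 18.5 cm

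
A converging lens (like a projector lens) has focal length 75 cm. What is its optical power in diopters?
P = 1/f = 1.333 D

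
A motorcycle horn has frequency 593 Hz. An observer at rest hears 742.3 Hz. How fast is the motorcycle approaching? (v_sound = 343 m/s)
v_s = v·(1 − f/f_obs) = 68.99 m/s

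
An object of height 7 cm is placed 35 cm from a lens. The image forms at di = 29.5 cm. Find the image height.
hi = (-di/do) × ho = -5.9 cm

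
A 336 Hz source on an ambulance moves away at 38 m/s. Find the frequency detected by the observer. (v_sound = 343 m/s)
f_obs = f·v/(v + v_s) = 302.5 Hz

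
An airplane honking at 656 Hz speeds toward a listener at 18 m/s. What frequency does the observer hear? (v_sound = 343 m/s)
f_obs = f·v/(v − v_s) = 692.3 Hz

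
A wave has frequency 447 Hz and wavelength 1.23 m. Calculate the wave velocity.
v = fλ = 549.8 m/s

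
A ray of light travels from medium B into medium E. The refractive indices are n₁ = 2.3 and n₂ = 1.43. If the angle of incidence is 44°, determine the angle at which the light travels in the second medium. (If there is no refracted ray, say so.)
sin θ₂ = (n₁/n₂)·sin θ₁ = 1.117 > 1, so there is no refracted ray — the light undergoes total internal reflection.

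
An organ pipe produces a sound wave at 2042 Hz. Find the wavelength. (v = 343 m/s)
λ = v/f = 0.168 m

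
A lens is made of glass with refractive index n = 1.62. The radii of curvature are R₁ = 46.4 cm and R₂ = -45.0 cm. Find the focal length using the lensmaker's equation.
1/f = (n − 1)(1/R₁ − 1/R₂) → f = 36.85 cm (converging lens)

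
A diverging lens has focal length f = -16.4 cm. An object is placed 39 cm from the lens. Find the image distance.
1/di = 1/f − 1/do → di = -11.55 cm (virtual image)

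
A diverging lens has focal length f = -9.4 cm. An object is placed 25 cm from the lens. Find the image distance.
1/di = 1/f − 1/do → di = -6.831 cm (virtual image)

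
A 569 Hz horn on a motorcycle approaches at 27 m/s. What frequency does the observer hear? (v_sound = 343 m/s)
f_obs = f·v/(v − v_s) = 617.6 Hz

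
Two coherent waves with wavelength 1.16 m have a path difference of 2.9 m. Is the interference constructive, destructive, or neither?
destructive — path difference = 2.5λ, an odd multiple of λ/2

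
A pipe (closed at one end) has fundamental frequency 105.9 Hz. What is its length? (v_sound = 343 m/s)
L = v/(4f₁) = 0.8097 m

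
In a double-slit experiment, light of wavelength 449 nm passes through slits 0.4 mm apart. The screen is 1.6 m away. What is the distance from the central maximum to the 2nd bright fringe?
y = mλL/d = 3.592 mm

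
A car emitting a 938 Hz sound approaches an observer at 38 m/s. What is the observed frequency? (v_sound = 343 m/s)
f_obs = f·v/(v − v_s) = 1055 Hz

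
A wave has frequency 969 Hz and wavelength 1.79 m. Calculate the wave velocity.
v = fλ = 1735 m/s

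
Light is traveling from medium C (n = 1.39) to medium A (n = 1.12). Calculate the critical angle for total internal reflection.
θc = arcsin(n₂/n₁) = 53.68°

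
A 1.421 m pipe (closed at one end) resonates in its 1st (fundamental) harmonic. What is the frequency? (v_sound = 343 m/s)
fₙ = nv/(4L) = 60.34 Hz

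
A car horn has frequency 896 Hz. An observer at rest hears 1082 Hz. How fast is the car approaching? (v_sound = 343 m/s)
v_s = v·(1 − f/f_obs) = 58.96 m/s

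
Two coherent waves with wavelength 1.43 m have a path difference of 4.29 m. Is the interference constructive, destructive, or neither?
constructive — path difference = 3λ, a whole number of wavelengths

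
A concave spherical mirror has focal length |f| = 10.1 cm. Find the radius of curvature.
R = 2|f| = 20.2 cm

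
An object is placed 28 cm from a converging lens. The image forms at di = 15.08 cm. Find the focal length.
1/f = 1/do + 1/di → f = 9.801 cm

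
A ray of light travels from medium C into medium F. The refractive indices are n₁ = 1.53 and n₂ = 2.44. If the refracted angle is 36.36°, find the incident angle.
sin θ₁ = (n₂/n₁)·sin θ₂ → θ₁ = 70.99°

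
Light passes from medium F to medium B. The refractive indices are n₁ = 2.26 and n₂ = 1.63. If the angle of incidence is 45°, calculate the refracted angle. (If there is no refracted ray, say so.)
sin θ₂ = (n₁/n₂)·sin θ₁ = 0.9804 → θ₂ = 78.64°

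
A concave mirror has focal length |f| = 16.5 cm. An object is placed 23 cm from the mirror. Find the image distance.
f = +16.5 cm (concave); 1/di = 1/f − 1/do → di = 58.38 cm (real image, in front of mirror)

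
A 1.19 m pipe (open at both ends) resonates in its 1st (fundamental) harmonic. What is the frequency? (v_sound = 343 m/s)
fₙ = nv/(2L) = 144.1 Hz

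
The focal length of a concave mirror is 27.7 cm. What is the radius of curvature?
R = 2|f| = 55.4 cm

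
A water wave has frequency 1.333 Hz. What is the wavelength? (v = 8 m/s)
λ = v/f = 6.002 m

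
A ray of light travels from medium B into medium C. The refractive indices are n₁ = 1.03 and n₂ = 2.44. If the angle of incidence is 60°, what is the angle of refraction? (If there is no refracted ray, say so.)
sin θ₂ = (n₁/n₂)·sin θ₁ = 0.3656 → θ₂ = 21.44°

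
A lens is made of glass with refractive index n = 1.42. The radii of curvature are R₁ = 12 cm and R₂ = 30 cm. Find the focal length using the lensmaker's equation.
1/f = (n − 1)(1/R₁ − 1/R₂) → f = 47.62 cm (converging lens)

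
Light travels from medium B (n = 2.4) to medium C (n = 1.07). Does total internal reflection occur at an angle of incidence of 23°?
θc = arcsin(n₂/n₁) = 26.48°; 23° < θc, so no — the ray refracts.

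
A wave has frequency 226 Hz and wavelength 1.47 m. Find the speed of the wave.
v = fλ = 332.2 m/s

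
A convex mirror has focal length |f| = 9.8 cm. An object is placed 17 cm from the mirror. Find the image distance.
f = −9.8 cm (convex); 1/di = 1/f − 1/do → di = -6.216 cm (virtual image, behind mirror)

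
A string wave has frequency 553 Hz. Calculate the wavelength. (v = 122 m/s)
λ = v/f = 0.2206 m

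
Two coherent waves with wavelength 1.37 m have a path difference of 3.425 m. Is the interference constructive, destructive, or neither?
destructive — path difference = 2.5λ, an odd multiple of λ/2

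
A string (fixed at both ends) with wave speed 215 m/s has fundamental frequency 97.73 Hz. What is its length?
L = v/(2f₁) = 1.1 m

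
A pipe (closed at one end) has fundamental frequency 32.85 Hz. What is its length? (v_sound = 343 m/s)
L = v/(4f₁) = 2.61 m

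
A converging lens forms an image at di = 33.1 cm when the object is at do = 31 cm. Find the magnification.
M = −di/do = -1.068 (inverted image)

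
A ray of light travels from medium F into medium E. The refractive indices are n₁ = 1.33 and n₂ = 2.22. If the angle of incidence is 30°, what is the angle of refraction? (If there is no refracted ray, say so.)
sin θ₂ = (n₁/n₂)·sin θ₁ = 0.2995 → θ₂ = 17.43°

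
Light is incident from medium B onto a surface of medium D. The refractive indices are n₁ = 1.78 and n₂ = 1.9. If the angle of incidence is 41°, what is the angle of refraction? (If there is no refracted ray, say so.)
sin θ₂ = (n₁/n₂)·sin θ₁ = 0.6146 → θ₂ = 37.92°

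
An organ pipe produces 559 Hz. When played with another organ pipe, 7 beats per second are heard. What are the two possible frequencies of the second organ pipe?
f₂ = 559 ± 7 Hz → 566 Hz or 552 Hz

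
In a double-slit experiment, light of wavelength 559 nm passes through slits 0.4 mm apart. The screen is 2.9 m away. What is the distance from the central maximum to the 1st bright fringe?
y = mλL/d = 4.053 mm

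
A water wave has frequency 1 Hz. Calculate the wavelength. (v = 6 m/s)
λ = v/f = 6 m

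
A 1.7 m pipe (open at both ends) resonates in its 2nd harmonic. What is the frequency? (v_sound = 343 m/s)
fₙ = nv/(2L) = 201.8 Hz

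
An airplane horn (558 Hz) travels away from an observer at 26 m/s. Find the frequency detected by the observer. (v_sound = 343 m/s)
f_obs = f·v/(v + v_s) = 518.7 Hz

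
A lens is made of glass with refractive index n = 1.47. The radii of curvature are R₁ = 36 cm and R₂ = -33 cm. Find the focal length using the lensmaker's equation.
1/f = (n − 1)(1/R₁ − 1/R₂) → f = 36.63 cm (converging lens)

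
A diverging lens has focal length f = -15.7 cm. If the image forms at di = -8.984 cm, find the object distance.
1/do = 1/f − 1/di → do = 21 cm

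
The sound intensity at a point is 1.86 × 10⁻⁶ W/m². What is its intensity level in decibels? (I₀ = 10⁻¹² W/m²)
β = 10·log₁₀(I/I₀) = 62.7 dB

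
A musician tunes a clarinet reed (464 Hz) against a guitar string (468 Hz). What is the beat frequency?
4 Hz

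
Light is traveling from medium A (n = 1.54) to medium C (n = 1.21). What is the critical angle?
θc = arcsin(n₂/n₁) = 51.79°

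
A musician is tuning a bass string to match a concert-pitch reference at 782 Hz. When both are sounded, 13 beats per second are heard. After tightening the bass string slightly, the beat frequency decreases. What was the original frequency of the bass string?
769 Hz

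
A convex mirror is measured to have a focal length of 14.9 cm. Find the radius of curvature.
R = 2|f| = 29.8 cm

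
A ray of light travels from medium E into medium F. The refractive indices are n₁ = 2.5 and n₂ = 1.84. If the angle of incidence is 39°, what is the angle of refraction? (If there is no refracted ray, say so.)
sin θ₂ = (n₁/n₂)·sin θ₁ = 0.8551 → θ₂ = 58.77°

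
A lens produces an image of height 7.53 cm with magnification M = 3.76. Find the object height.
ho = |hi|/|M| = 2.003 cm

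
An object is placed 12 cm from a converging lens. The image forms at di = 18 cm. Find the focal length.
1/f = 1/do + 1/di → f = 7.2 cm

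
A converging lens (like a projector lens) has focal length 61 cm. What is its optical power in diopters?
P = 1/f = 1.639 D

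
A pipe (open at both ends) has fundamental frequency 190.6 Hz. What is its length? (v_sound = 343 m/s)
L = v/(2f₁) = 0.8998 m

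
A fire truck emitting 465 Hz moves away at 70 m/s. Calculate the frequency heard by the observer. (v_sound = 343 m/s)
f_obs = f·v/(v + v_s) = 386.2 Hz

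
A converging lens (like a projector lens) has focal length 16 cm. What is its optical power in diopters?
P = 1/f = 6.25 D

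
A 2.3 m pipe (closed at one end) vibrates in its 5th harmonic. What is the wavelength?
λₙ = 4L/n = 1.84 m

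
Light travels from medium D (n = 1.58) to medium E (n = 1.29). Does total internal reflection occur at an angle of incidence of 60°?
θc = arcsin(n₂/n₁) = 54.73°; 60° > θc, so yes — total internal reflection.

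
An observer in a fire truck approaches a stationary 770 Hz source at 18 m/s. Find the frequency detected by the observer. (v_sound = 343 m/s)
f_obs = f·(v + v_o)/v = 810.4 Hz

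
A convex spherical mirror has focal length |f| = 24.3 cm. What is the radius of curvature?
R = 2|f| = 48.6 cm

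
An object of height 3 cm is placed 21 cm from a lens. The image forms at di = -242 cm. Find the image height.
hi = (-di/do) × ho = 34.57 cm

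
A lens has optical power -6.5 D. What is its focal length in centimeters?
f = 1/P = -15.38 cm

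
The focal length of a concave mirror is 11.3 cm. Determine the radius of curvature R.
R = 2|f| = 22.6 cm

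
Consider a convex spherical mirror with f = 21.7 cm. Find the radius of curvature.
R = 2|f| = 43.4 cm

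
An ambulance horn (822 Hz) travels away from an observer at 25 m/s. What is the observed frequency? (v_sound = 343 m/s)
f_obs = f·v/(v + v_s) = 766.2 Hz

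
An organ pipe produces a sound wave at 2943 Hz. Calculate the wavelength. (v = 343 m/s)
λ = v/f = 0.1165 m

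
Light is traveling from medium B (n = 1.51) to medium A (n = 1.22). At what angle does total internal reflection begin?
θc = arcsin(n₂/n₁) = 53.9°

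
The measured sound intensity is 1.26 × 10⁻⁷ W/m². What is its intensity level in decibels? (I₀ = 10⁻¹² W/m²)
β = 10·log₁₀(I/I₀) = 51 dB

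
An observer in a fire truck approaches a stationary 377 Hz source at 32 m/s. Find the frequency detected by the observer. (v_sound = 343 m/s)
f_obs = f·(v + v_o)/v = 412.2 Hz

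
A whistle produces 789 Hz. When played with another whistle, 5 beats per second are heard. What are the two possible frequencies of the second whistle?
f₂ = 789 ± 5 Hz → 794 Hz or 784 Hz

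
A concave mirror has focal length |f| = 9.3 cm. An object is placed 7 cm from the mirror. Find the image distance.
f = +9.3 cm (concave); 1/di = 1/f − 1/do → di = -28.3 cm (virtual image, behind mirror)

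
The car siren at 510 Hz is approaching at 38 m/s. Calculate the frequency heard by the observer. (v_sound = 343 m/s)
f_obs = f·v/(v − v_s) = 573.5 Hz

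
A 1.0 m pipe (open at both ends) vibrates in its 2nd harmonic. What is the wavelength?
λₙ = 2L/n = 1 m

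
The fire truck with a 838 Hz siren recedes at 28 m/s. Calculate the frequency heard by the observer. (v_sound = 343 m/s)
f_obs = f·v/(v + v_s) = 774.8 Hz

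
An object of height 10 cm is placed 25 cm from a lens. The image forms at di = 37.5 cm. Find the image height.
hi = (-di/do) × ho = -15 cm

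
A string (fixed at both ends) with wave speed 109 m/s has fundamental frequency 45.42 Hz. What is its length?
L = v/(2f₁) = 1.2 m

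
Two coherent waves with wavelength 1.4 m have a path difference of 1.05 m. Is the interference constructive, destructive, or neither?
neither (partial) — path difference = 0.75λ, neither a whole number of wavelengths nor an odd multiple of λ/2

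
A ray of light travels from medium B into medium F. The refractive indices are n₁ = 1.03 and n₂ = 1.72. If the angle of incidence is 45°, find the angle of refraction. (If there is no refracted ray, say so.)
sin θ₂ = (n₁/n₂)·sin θ₁ = 0.4234 → θ₂ = 25.05°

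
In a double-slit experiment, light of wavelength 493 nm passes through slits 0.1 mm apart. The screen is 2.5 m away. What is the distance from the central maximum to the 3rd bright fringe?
y = mλL/d = 36.97 mm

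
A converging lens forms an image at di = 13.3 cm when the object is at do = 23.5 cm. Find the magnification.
M = −di/do = -0.566 (inverted image)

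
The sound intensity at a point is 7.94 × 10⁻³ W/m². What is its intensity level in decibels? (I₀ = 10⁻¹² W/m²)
β = 10·log₁₀(I/I₀) = 99 dB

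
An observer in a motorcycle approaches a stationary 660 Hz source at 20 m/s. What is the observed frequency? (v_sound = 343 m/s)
f_obs = f·(v + v_o)/v = 698.5 Hz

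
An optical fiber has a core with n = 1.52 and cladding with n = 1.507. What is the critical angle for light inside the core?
θc = arcsin(n_cladding/n_core) = 82.5°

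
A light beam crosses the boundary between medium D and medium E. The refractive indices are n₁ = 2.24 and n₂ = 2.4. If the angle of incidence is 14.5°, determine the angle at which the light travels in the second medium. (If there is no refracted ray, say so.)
sin θ₂ = (n₁/n₂)·sin θ₁ = 0.2337 → θ₂ = 13.51°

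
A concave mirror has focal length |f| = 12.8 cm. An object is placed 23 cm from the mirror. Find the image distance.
f = +12.8 cm (concave); 1/di = 1/f − 1/do → di = 28.86 cm (real image, in front of mirror)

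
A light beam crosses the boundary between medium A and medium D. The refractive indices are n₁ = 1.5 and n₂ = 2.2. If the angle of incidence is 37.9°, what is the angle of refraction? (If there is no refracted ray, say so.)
sin θ₂ = (n₁/n₂)·sin θ₁ = 0.4188 → θ₂ = 24.76°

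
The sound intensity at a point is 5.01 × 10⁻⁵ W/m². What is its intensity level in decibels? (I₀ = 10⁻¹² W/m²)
β = 10·log₁₀(I/I₀) = 77 dB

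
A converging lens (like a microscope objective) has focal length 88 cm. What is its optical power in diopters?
P = 1/f = 1.136 D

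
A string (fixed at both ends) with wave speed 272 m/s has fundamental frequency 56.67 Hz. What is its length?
L = v/(2f₁) = 2.4 m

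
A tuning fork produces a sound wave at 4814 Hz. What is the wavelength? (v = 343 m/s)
λ = v/f = 0.07125 m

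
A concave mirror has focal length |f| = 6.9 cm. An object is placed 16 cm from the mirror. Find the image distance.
f = +6.9 cm (concave); 1/di = 1/f − 1/do → di = 12.13 cm (real image, in front of mirror)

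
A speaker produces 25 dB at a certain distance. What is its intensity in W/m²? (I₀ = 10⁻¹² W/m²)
I = I₀·10^(β/10) = 3.16 × 10⁻¹⁰ W/m²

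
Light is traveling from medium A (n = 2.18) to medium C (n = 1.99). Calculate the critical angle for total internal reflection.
θc = arcsin(n₂/n₁) = 65.9°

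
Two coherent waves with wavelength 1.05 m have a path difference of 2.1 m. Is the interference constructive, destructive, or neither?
constructive — path difference = 2λ, a whole number of wavelengths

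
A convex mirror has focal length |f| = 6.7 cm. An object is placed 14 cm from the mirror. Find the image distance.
f = −6.7 cm (convex); 1/di = 1/f − 1/do → di = -4.531 cm (virtual image, behind mirror)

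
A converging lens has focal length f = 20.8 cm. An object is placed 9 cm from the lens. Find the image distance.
1/di = 1/f − 1/do → di = -15.86 cm (virtual image)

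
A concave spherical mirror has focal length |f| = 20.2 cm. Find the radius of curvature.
R = 2|f| = 40.4 cm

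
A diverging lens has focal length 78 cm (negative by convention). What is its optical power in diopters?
P = 1/f = -1.282 D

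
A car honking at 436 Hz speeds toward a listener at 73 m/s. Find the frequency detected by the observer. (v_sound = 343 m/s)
f_obs = f·v/(v − v_s) = 553.9 Hz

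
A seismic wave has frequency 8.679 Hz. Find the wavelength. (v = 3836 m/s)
λ = v/f = 442 m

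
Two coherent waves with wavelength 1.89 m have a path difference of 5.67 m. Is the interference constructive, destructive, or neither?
constructive — path difference = 3λ, a whole number of wavelengths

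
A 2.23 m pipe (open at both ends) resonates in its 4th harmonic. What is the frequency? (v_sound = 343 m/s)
fₙ = nv/(2L) = 307.6 Hz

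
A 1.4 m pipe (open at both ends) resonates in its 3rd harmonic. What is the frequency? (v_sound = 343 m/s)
fₙ = nv/(2L) = 367.5 Hz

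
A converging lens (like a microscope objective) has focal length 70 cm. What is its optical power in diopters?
P = 1/f = 1.429 D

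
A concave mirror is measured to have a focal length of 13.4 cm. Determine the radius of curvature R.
R = 2|f| = 26.8 cm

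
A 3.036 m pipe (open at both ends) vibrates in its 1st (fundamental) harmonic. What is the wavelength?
λₙ = 2L/n = 6.072 m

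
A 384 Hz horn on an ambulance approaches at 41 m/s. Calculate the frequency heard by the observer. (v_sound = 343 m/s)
f_obs = f·v/(v − v_s) = 436.1 Hz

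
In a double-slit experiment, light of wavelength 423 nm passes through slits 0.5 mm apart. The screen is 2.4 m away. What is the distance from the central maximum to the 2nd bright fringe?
y = mλL/d = 4.061 mm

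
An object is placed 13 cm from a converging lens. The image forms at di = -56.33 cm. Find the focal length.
1/f = 1/do + 1/di → f = 16.9 cm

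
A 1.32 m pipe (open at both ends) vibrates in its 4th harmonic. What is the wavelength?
λₙ = 2L/n = 0.66 m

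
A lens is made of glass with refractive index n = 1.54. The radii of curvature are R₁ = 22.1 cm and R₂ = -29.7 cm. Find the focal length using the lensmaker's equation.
1/f = (n − 1)(1/R₁ − 1/R₂) → f = 23.47 cm (converging lens)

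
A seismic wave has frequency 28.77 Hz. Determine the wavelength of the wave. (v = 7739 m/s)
λ = v/f = 269 m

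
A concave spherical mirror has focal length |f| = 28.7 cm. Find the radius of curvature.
R = 2|f| = 57.4 cm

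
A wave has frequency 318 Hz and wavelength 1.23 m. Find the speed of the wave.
v = fλ = 391.1 m/s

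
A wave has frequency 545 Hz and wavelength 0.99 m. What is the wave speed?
v = fλ = 539.5 m/s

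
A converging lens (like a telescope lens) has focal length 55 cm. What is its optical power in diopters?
P = 1/f = 1.818 D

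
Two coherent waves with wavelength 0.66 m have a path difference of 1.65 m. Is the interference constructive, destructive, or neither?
destructive — path difference = 2.5λ, an odd multiple of λ/2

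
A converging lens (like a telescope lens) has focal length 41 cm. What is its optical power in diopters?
P = 1/f = 2.439 D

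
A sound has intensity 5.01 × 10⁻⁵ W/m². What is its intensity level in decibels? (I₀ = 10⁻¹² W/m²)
β = 10·log₁₀(I/I₀) = 77 dB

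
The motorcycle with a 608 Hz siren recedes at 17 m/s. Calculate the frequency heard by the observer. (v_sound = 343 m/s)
f_obs = f·v/(v + v_s) = 579.3 Hz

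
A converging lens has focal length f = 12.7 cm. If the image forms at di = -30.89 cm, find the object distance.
1/do = 1/f − 1/di → do = 9 cm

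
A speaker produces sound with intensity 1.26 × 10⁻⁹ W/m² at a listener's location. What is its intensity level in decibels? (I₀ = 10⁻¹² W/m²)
β = 10·log₁₀(I/I₀) = 31 dB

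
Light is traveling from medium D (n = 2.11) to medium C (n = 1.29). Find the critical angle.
θc = arcsin(n₂/n₁) = 37.69°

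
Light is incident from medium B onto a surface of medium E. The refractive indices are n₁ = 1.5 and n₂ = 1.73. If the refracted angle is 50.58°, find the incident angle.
sin θ₁ = (n₂/n₁)·sin θ₂ → θ₁ = 62.99°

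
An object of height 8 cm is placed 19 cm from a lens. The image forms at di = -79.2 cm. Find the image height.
hi = (-di/do) × ho = 33.35 cm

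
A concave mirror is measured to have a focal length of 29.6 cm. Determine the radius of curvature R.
R = 2|f| = 59.2 cm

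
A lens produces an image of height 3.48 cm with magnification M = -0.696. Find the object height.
ho = |hi|/|M| = 5 cm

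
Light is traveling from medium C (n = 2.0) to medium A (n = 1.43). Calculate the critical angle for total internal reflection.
θc = arcsin(n₂/n₁) = 45.64°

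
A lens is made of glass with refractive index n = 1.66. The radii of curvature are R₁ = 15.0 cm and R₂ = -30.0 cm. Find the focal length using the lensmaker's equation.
1/f = (n − 1)(1/R₁ − 1/R₂) → f = 15.15 cm (converging lens)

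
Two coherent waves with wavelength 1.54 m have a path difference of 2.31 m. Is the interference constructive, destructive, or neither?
destructive — path difference = 1.5λ, an odd multiple of λ/2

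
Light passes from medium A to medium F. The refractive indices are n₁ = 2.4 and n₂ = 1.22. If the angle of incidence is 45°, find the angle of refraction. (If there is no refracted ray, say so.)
sin θ₂ = (n₁/n₂)·sin θ₁ = 1.391 > 1, so there is no refracted ray — the light undergoes total internal reflection.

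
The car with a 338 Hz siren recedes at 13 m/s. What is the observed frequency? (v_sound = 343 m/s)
f_obs = f·v/(v + v_s) = 325.7 Hz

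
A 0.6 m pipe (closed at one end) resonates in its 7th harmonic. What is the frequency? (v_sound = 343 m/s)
fₙ = nv/(4L) = 1000 Hz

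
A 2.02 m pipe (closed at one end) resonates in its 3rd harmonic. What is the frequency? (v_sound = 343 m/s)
fₙ = nv/(4L) = 127.4 Hz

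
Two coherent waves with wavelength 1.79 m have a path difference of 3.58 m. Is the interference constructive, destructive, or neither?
constructive — path difference = 2λ, a whole number of wavelengths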